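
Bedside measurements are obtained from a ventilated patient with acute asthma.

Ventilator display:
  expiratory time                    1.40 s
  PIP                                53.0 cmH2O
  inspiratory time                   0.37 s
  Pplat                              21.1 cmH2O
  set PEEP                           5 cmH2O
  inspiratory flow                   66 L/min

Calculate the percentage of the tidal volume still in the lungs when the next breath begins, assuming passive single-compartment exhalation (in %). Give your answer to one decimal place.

Flow: 66 L/min ÷ 60 = 1.1 L/s.
Vt = flow × Ti = 1.1 L/s × 0.37 s × 1000 mL/L = 407.0 mL.
R = (PIP − Pplat)/V̇ = (53.0 − 21.1) / 1.1 = 31.9/1.1 = 29.0 cmH2O·s/L.
C = Vt/(Pplat − PEEP) = 407.0 / (21.1 − 5) = 407.0/16.1 = 25.28 mL/cmH2O.
τ = R × C = 29.0 × 0.02528 L/cmH2O = 0.7331 s.
Fraction remaining at end-expiration = e^(−Te/τ) = e^(−1.40/0.7331) = 0.1481 → 14.81%.

14.8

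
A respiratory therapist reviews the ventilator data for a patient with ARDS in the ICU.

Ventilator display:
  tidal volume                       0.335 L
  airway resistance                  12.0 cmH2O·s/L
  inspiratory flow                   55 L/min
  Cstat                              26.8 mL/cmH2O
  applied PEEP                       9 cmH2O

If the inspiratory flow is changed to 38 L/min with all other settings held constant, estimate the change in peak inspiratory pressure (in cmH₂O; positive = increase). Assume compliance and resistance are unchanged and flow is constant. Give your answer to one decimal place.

Flow: 55 L/min ÷ 60 = 0.9167 L/s.
New flow: 38 L/min ÷ 60 = 0.6333 L/s.
PIP = Vt/C + R·V̇ + PEEP (constant-flow equation of motion).
Only the resistive term changes: ΔPIP = R × ΔV̇ = 12.0 × (0.6333 − 0.9167) = 12.0 × -0.2834 = -3.401 cmH2O.

-3.4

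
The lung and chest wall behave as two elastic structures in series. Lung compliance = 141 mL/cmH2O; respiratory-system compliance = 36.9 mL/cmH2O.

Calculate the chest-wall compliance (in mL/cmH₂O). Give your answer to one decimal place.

1/Ccw = 1/Crs − 1/CL.
1/Ccw = 1/36.9 − 1/141 = 0.02001.
Ccw = 49.975 mL/cmH2O.

50.0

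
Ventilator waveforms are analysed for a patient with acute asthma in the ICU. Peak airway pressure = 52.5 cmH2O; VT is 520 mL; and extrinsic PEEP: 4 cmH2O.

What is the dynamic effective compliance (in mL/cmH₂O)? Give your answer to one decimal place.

10.7

Dynamic compliance = Vt / (PIP − PEEP) = 520 / (52.5 − 4) = 520 / 48.5 = 10.722 mL/cmH2O.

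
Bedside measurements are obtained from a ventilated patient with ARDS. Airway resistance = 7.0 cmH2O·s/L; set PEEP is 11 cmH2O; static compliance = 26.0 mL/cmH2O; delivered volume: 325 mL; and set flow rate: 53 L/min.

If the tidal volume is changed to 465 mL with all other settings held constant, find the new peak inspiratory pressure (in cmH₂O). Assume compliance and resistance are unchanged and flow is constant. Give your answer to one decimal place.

35.1

Flow: 53 L/min ÷ 60 = 0.8833 L/s.
PIP = Vt/C + R·V̇ + PEEP (constant-flow equation of motion).
Only the elastic term changes: ΔPIP = ΔVt / C = (465 − 325) / 26.0 = 5.385 cmH2O.
Original PIP = 325/26.0 + 7.0×0.8833 + 11 = 29.683 cmH2O; new PIP = 29.683 + (5.385) = 35.068 cmH2O.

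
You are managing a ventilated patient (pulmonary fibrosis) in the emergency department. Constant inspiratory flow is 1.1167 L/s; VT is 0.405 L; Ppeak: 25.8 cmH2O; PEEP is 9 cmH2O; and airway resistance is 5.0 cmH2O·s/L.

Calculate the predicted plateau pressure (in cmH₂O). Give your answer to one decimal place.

20.2

Pplat = PIP − Raw × flow = 25.8 − 5.0 × 1.1167 = 25.8 − 5.584 = 20.216 cmH2O.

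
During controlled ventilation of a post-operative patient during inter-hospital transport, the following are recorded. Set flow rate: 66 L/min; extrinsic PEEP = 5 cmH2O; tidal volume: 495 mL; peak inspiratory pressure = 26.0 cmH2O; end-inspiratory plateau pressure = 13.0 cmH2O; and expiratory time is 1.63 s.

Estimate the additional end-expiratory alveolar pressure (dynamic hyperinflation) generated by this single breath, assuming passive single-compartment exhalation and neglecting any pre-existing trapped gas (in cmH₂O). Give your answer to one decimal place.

Flow: 66 L/min ÷ 60 = 1.1 L/s.
R = (PIP − Pplat)/V̇ = (26.0 − 13.0) / 1.1 = 13.0/1.1 = 11.818 cmH2O·s/L.
C = Vt/(Pplat − PEEP) = 495.0 / (13.0 − 5) = 495.0/8.0 = 61.875 mL/cmH2O.
τ = R × C = 11.818 × 0.06188 L/cmH2O = 0.7313 s.
Fraction remaining = e^(−Te/τ) = e^(−1.63/0.7313) = 0.1076; trapped volume = 495.0 × 0.1076 = 53.262 mL.
Additional alveolar pressure from trapping ≈ V_trapped / C = 53.262 / 61.875 = 0.8608 cmH2O.

0.9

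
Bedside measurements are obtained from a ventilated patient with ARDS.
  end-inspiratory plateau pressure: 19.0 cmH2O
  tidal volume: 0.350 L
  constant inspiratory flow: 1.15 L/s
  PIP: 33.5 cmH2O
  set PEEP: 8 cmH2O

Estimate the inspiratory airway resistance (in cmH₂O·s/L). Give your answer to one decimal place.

Raw = (PIP − Pplat) / flow = (33.5 − 19.0) / 1.15 = 14.5 / 1.15 = 12.609 cmH2O·s/L.

12.6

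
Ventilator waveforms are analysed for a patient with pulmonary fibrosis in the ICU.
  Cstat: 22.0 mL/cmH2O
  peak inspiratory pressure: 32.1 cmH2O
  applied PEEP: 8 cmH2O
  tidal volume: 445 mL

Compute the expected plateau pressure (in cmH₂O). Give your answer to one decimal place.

28.2

Pplat = PEEP + Vt / Cstat = 8 + 445 / 22.0 = 8 + 20.227 = 28.227 cmH2O.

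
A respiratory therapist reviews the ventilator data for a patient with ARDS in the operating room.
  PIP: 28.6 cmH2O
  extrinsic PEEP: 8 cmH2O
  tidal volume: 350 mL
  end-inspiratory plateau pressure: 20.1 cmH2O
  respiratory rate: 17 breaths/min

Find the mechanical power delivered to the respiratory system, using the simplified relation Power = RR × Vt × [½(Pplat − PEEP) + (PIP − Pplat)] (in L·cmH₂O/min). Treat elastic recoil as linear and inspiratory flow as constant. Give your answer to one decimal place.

86.6

Per-breath work = Vt × [½(Pplat−PEEP) + (PIP−Pplat)] = 0.350 × [0.5×12.1 + 8.5] = 0.350 × 14.55 = 5.093 L·cmH2O.
Power = 17 × 5.093 = 86.581 L·cmH2O/min.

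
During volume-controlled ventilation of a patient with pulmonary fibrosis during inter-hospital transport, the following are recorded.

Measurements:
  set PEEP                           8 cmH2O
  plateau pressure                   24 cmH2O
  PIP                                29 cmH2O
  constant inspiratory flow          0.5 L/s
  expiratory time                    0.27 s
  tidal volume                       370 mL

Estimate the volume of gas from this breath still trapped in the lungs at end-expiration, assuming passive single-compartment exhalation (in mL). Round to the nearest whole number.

115

R = (PIP − Pplat)/V̇ = (29 − 24) / 0.5 = 5.0/0.5 = 10.0 cmH2O·s/L.
C = Vt/(Pplat − PEEP) = 370.0 / (24 − 8) = 370.0/16.0 = 23.125 mL/cmH2O.
τ = R × C = 10.0 × 0.02313 L/cmH2O = 0.2313 s.
Fraction remaining = e^(−Te/τ) = e^(−0.27/0.2313) = 0.3112.
Trapped volume = 370.0 × 0.3112 = 115.14 mL.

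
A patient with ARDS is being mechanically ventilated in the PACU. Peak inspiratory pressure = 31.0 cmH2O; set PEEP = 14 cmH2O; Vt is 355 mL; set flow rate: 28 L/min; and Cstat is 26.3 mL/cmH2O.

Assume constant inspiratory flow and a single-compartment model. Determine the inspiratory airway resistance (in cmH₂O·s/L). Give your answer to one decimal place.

Flow: 28 L/min ÷ 60 = 0.4667 L/s.
Equation of motion (constant flow): PIP = Vt/C + R·V̇ + PEEP.
R·V̇ = PIP − Vt/C − PEEP = 31.0 − 355/26.3 − 14 = 31.0 − 13.498 − 14 = 3.502 cmH2O.
R = 3.502 / 0.4667 = 7.504 cmH2O·s/L.

7.5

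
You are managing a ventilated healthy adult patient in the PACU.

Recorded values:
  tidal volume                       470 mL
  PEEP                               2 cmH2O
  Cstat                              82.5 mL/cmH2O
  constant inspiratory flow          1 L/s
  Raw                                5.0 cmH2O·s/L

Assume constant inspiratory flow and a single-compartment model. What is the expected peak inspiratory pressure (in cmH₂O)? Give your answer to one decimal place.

12.7

Equation of motion (constant flow): PIP = Vt/C + R·V̇ + PEEP.
PIP = 470/82.5 + 5.0×1 + 2 = 5.697 + 5.0 + 2 = 12.697 cmH2O.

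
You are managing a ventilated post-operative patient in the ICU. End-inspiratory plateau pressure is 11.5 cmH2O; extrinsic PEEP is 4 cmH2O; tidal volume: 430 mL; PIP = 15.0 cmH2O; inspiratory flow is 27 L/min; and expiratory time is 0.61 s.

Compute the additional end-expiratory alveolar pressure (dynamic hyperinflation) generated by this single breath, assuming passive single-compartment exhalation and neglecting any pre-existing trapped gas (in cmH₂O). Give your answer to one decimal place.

Flow: 27 L/min ÷ 60 = 0.45 L/s.
R = (PIP − Pplat)/V̇ = (15.0 − 11.5) / 0.45 = 3.5/0.45 = 7.778 cmH2O·s/L.
C = Vt/(Pplat − PEEP) = 430.0 / (11.5 − 4) = 430.0/7.5 = 57.333 mL/cmH2O.
τ = R × C = 7.778 × 0.05733 L/cmH2O = 0.4459 s.
Fraction remaining = e^(−Te/τ) = e^(−0.61/0.4459) = 0.2546; trapped volume = 430.0 × 0.2546 = 109.48 mL.
Additional alveolar pressure from trapping ≈ V_trapped / C = 109.48 / 57.333 = 1.91 cmH2O.

1.9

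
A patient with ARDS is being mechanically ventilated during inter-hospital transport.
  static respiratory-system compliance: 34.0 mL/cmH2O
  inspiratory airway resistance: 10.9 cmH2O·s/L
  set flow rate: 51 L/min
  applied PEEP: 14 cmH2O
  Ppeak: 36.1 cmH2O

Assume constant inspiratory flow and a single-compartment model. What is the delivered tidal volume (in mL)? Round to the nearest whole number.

Flow: 51 L/min ÷ 60 = 0.85 L/s.
Equation of motion (constant flow): PIP = Vt/C + R·V̇ + PEEP.
Vt/C = PIP − R·V̇ − PEEP = 36.1 − 9.265 − 14 = 12.835 cmH2O.
Vt = C × 12.835 = 34.0 × 12.835 = 436.39 mL.

436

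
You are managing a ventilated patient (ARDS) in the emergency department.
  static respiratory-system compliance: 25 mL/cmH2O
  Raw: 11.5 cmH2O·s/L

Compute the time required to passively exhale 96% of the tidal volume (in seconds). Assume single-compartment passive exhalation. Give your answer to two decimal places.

0.93

τ = R × C = 11.5 × 25 mL/cmH2O = 11.5 × 0.025 L/cmH2O = 0.2875 s.
Exhaled fraction f = 1 − e^(−t/τ) → t = −τ·ln(1 − f) = −0.2875·ln(0.04) = 0.9254 s.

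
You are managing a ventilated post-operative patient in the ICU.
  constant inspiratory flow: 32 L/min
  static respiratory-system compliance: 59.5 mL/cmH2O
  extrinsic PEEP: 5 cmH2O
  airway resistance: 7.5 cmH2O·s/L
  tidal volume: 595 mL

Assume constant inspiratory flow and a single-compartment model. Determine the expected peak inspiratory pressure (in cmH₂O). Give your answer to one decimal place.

19.0

Flow: 32 L/min ÷ 60 = 0.5333 L/s.
Equation of motion (constant flow): PIP = Vt/C + R·V̇ + PEEP.
PIP = 595/59.5 + 7.5×0.5333 + 5 = 10.0 + 4.0 + 5 = 19.0 cmH2O.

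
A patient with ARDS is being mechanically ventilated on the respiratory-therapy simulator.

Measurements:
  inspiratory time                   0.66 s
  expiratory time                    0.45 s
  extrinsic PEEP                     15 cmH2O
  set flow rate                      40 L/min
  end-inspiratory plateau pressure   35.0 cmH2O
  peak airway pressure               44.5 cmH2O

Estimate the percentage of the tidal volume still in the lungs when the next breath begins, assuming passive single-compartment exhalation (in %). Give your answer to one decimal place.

Flow: 40 L/min ÷ 60 = 0.6667 L/s.
Vt = flow × Ti = 0.6667 L/s × 0.66 s × 1000 mL/L = 440.02 mL.
R = (PIP − Pplat)/V̇ = (44.5 − 35.0) / 0.6667 = 9.5/0.6667 = 14.249 cmH2O·s/L.
C = Vt/(Pplat − PEEP) = 440.02 / (35.0 − 15) = 440.02/20.0 = 22.001 mL/cmH2O.
τ = R × C = 14.249 × 0.022 L/cmH2O = 0.3135 s.
Fraction remaining at end-expiration = e^(−Te/τ) = e^(−0.45/0.3135) = 0.238 → 23.8%.

23.8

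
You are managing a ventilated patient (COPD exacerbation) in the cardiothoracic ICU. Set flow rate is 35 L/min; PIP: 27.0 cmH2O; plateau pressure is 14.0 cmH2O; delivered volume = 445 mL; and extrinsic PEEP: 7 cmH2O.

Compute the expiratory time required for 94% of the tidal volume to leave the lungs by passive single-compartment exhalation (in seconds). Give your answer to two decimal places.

3.99

Flow: 35 L/min ÷ 60 = 0.5833 L/s.
R = (PIP − Pplat)/V̇ = (27.0 − 14.0) / 0.5833 = 13.0/0.5833 = 22.287 cmH2O·s/L.
C = Vt/(Pplat − PEEP) = 445.0 / (14.0 − 7) = 445.0/7.0 = 63.571 mL/cmH2O.
τ = R × C = 22.287 × 0.06357 L/cmH2O = 1.417 s.
t = −τ·ln(1 − 0.94) = −1.417·ln(0.06) = 3.987 s.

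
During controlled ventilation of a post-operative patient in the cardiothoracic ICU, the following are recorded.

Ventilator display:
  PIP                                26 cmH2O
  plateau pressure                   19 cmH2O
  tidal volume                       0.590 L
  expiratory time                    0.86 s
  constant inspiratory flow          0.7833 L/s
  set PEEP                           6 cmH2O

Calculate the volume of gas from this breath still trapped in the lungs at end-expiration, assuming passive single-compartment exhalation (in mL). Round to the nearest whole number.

71

R = (PIP − Pplat)/V̇ = (26 − 19) / 0.7833 = 7.0/0.7833 = 8.937 cmH2O·s/L.
C = Vt/(Pplat − PEEP) = 590.0 / (19 − 6) = 590.0/13.0 = 45.385 mL/cmH2O.
τ = R × C = 8.937 × 0.04539 L/cmH2O = 0.4057 s.
Fraction remaining = e^(−Te/τ) = e^(−0.86/0.4057) = 0.1201.
Trapped volume = 590.0 × 0.1201 = 70.859 mL.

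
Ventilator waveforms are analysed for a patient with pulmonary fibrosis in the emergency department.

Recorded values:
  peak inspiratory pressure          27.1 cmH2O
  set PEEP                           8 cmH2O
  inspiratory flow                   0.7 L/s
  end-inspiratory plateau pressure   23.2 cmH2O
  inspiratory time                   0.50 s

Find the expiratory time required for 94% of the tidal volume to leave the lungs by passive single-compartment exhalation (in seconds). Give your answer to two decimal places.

0.36

Vt = flow × Ti = 0.7 L/s × 0.50 s × 1000 mL/L = 350.0 mL.
R = (PIP − Pplat)/V̇ = (27.1 − 23.2) / 0.7 = 3.9/0.7 = 5.571 cmH2O·s/L.
C = Vt/(Pplat − PEEP) = 350.0 / (23.2 − 8) = 350.0/15.2 = 23.026 mL/cmH2O.
τ = R × C = 5.571 × 0.02303 L/cmH2O = 0.1283 s.
t = −τ·ln(1 − 0.94) = −0.1283·ln(0.06) = 0.361 s.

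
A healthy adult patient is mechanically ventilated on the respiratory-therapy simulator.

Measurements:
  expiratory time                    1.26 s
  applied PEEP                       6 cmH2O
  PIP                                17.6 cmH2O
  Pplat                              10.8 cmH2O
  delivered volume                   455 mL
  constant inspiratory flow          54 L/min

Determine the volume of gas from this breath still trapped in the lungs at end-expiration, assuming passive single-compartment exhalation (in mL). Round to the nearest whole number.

Flow: 54 L/min ÷ 60 = 0.9 L/s.
R = (PIP − Pplat)/V̇ = (17.6 − 10.8) / 0.9 = 6.8/0.9 = 7.556 cmH2O·s/L.
C = Vt/(Pplat − PEEP) = 455.0 / (10.8 − 6) = 455.0/4.8 = 94.792 mL/cmH2O.
τ = R × C = 7.556 × 0.09479 L/cmH2O = 0.7162 s.
Fraction remaining = e^(−Te/τ) = e^(−1.26/0.7162) = 0.1722.
Trapped volume = 455.0 × 0.1722 = 78.351 mL.

78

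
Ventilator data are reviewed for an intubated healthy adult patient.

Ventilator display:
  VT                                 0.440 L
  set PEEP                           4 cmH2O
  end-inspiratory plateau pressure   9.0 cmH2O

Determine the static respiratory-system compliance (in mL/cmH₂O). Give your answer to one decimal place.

88.0

Cstat = Vt / (Pplat − PEEP) = 440 / (9.0 − 4) = 440 / 5.0 = 88.0 mL/cmH2O.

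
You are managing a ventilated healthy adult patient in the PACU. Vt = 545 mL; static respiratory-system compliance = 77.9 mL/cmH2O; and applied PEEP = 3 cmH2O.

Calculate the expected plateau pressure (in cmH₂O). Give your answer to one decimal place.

Pplat = PEEP + Vt / Cstat = 3 + 545 / 77.9 = 3 + 6.996 = 9.996 cmH2O.

10.0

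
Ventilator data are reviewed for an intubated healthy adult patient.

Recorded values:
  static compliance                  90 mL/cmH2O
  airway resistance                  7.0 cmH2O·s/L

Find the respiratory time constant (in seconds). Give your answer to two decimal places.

0.63

τ = R × C = 7.0 × 90 mL/cmH2O = 7.0 × 0.090 L/cmH2O = 0.63 s.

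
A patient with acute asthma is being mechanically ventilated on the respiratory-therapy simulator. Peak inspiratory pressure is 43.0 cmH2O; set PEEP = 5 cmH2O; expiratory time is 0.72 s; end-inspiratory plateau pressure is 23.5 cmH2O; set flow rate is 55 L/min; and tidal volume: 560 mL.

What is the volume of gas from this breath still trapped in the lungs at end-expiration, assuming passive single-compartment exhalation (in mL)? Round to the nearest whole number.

183

Flow: 55 L/min ÷ 60 = 0.9167 L/s.
R = (PIP − Pplat)/V̇ = (43.0 − 23.5) / 0.9167 = 19.5/0.9167 = 21.272 cmH2O·s/L.
C = Vt/(Pplat − PEEP) = 560.0 / (23.5 − 5) = 560.0/18.5 = 30.27 mL/cmH2O.
τ = R × C = 21.272 × 0.03027 L/cmH2O = 0.6439 s.
Fraction remaining = e^(−Te/τ) = e^(−0.72/0.6439) = 0.3269.
Trapped volume = 560.0 × 0.3269 = 183.06 mL.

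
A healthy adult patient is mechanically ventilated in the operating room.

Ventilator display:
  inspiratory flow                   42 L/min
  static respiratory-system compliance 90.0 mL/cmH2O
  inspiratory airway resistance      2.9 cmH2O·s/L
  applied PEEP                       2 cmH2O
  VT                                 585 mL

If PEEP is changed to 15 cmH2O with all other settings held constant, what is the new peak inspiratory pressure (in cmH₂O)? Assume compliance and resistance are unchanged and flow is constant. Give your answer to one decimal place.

Flow: 42 L/min ÷ 60 = 0.7 L/s.
PIP = Vt/C + R·V̇ + PEEP (constant-flow equation of motion).
Only the baseline term changes: ΔPIP = ΔPEEP = 15 − 2 = 13.0 cmH2O.
Original PIP = 585/90.0 + 2.9×0.7 + 2 = 10.53 cmH2O; new PIP = 10.53 + (13.0) = 23.53 cmH2O.

23.5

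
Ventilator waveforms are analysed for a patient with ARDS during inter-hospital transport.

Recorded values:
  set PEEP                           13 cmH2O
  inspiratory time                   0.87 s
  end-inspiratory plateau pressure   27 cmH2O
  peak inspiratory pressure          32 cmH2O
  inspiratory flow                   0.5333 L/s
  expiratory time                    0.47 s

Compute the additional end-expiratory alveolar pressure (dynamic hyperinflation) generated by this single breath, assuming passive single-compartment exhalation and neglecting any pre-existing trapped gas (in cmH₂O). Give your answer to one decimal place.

3.1

Vt = flow × Ti = 0.5333 L/s × 0.87 s × 1000 mL/L = 463.97 mL.
R = (PIP − Pplat)/V̇ = (32 − 27) / 0.5333 = 5.0/0.5333 = 9.376 cmH2O·s/L.
C = Vt/(Pplat − PEEP) = 463.97 / (27 − 13) = 463.97/14.0 = 33.141 mL/cmH2O.
τ = R × C = 9.376 × 0.03314 L/cmH2O = 0.3107 s.
Fraction remaining = e^(−Te/τ) = e^(−0.47/0.3107) = 0.2203; trapped volume = 463.97 × 0.2203 = 102.21 mL.
Additional alveolar pressure from trapping ≈ V_trapped / C = 102.21 / 33.141 = 3.084 cmH2O.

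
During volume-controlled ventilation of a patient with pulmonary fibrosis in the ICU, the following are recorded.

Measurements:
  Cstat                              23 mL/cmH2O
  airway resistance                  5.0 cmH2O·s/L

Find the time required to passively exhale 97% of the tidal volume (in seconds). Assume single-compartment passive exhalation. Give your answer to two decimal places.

τ = R × C = 5.0 × 23 mL/cmH2O = 5.0 × 0.023 L/cmH2O = 0.115 s.
Exhaled fraction f = 1 − e^(−t/τ) → t = −τ·ln(1 − f) = −0.115·ln(0.03) = 0.4033 s.

0.40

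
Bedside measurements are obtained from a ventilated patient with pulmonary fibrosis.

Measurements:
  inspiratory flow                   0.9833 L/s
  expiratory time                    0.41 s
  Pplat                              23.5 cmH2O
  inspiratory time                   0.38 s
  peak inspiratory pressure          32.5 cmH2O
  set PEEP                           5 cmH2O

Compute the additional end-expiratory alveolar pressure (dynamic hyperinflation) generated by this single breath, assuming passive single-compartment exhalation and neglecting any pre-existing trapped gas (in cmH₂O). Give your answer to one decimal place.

2.0

Vt = flow × Ti = 0.9833 L/s × 0.38 s × 1000 mL/L = 373.65 mL.
R = (PIP − Pplat)/V̇ = (32.5 − 23.5) / 0.9833 = 9.0/0.9833 = 9.153 cmH2O·s/L.
C = Vt/(Pplat − PEEP) = 373.65 / (23.5 − 5) = 373.65/18.5 = 20.197 mL/cmH2O.
τ = R × C = 9.153 × 0.0202 L/cmH2O = 0.1849 s.
Fraction remaining = e^(−Te/τ) = e^(−0.41/0.1849) = 0.1089; trapped volume = 373.65 × 0.1089 = 40.69 mL.
Additional alveolar pressure from trapping ≈ V_trapped / C = 40.69 / 20.197 = 2.015 cmH2O.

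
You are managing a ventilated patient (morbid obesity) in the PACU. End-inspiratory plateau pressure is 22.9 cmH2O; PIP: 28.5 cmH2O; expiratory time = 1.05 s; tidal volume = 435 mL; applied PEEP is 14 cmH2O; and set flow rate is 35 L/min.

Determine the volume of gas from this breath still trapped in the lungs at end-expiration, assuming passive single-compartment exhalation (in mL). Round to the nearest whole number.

46

Flow: 35 L/min ÷ 60 = 0.5833 L/s.
R = (PIP − Pplat)/V̇ = (28.5 − 22.9) / 0.5833 = 5.6/0.5833 = 9.601 cmH2O·s/L.
C = Vt/(Pplat − PEEP) = 435.0 / (22.9 − 14) = 435.0/8.9 = 48.876 mL/cmH2O.
τ = R × C = 9.601 × 0.04888 L/cmH2O = 0.4693 s.
Fraction remaining = e^(−Te/τ) = e^(−1.05/0.4693) = 0.1067.
Trapped volume = 435.0 × 0.1067 = 46.415 mL.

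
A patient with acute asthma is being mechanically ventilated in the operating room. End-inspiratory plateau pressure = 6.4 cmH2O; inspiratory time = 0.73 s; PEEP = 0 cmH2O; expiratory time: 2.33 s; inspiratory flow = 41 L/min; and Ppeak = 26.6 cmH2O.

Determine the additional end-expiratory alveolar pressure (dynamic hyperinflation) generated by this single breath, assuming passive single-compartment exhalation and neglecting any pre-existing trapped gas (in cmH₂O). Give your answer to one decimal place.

2.3

Flow: 41 L/min ÷ 60 = 0.6833 L/s.
Vt = flow × Ti = 0.6833 L/s × 0.73 s × 1000 mL/L = 498.81 mL.
R = (PIP − Pplat)/V̇ = (26.6 − 6.4) / 0.6833 = 20.2/0.6833 = 29.562 cmH2O·s/L.
C = Vt/(Pplat − PEEP) = 498.81 / (6.4 − 0) = 498.81/6.4 = 77.939 mL/cmH2O.
τ = R × C = 29.562 × 0.07794 L/cmH2O = 2.304 s.
Fraction remaining = e^(−Te/τ) = e^(−2.33/2.304) = 0.3638; trapped volume = 498.81 × 0.3638 = 181.47 mL.
Additional alveolar pressure from trapping ≈ V_trapped / C = 181.47 / 77.939 = 2.328 cmH2O.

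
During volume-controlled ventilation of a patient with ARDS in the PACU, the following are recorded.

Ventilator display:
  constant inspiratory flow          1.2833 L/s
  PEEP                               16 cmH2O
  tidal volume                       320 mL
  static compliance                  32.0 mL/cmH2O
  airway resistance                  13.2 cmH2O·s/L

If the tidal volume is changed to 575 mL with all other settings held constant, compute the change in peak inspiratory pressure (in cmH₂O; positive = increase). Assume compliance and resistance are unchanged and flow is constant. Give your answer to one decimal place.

PIP = Vt/C + R·V̇ + PEEP (constant-flow equation of motion).
Only the elastic term changes: ΔPIP = ΔVt / C = (575 − 320) / 32.0 = 7.969 cmH2O.

8.0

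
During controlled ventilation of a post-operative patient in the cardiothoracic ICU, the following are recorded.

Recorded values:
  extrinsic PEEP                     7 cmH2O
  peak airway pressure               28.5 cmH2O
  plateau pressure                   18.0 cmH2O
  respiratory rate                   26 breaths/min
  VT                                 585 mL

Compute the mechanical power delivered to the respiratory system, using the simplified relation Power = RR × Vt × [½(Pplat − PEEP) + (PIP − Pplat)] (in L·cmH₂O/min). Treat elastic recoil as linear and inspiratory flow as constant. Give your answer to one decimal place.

243.4

Per-breath work = Vt × [½(Pplat−PEEP) + (PIP−Pplat)] = 0.585 × [0.5×11.0 + 10.5] = 0.585 × 16.0 = 9.36 L·cmH2O.
Power = 26 × 9.36 = 243.36 L·cmH2O/min.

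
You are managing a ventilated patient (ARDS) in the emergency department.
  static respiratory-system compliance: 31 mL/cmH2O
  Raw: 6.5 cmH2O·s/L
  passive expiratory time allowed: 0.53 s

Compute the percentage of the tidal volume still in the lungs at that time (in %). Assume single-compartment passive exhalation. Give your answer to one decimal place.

τ = R × C = 6.5 × 31 mL/cmH2O = 6.5 × 0.031 L/cmH2O = 0.2015 s.
Passive exhalation: V(t)/V₀ = e^(−t/τ) = e^(−0.53/0.2015) = 0.07206.
Fraction remaining = 0.07206 → 7.206%.

7.2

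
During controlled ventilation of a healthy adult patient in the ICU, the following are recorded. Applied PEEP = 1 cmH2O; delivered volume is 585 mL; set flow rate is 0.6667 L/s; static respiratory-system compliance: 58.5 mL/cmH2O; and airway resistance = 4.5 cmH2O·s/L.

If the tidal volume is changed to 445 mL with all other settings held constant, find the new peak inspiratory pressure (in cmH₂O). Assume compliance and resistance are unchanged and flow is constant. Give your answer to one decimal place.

PIP = Vt/C + R·V̇ + PEEP (constant-flow equation of motion).
Only the elastic term changes: ΔPIP = ΔVt / C = (445 − 585) / 58.5 = -2.393 cmH2O.
Original PIP = 585/58.5 + 4.5×0.6667 + 1 = 14.0 cmH2O; new PIP = 14.0 + (-2.393) = 11.607 cmH2O.

11.6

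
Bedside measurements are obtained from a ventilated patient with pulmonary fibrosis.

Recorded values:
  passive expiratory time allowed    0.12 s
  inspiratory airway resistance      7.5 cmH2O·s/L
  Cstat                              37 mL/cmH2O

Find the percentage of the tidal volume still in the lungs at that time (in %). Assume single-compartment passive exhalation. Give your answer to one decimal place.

τ = R × C = 7.5 × 37 mL/cmH2O = 7.5 × 0.037 L/cmH2O = 0.2775 s.
Passive exhalation: V(t)/V₀ = e^(−t/τ) = e^(−0.12/0.2775) = 0.6489.
Fraction remaining = 0.6489 → 64.89%.

64.9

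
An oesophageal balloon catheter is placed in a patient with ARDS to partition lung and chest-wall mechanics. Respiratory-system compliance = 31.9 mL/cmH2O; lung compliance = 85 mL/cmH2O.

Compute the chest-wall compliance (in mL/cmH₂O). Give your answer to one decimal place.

1/Ccw = 1/Crs − 1/CL.
1/Ccw = 1/31.9 − 1/85 = 0.01958.
Ccw = 51.073 mL/cmH2O.

51.1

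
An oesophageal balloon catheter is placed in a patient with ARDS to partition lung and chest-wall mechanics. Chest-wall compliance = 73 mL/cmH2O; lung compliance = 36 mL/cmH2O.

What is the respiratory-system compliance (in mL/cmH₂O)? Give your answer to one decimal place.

24.1

Lung and chest wall are elastances in series: 1/Crs = 1/CL + 1/Ccw.
1/Crs = 1/36 + 1/73 = 0.04148.
Crs = 24.108 mL/cmH2O.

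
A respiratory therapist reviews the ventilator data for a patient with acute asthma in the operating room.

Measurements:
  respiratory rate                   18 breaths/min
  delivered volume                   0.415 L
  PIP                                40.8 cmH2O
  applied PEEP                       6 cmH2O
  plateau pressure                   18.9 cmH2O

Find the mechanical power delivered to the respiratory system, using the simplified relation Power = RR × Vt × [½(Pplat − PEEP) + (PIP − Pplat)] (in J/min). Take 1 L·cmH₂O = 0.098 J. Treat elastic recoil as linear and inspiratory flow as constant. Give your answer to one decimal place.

20.8

Per-breath work = Vt × [½(Pplat−PEEP) + (PIP−Pplat)] = 0.415 × [0.5×12.9 + 21.9] = 0.415 × 28.35 = 11.765 L·cmH2O.
Power = 18 × 11.765 = 211.77 L·cmH2O/min.
× 0.098 J/(L·cmH2O) → 20.753 J/min.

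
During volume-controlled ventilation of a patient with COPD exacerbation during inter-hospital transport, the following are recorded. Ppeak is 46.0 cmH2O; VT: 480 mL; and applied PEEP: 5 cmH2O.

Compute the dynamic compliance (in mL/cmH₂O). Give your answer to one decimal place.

11.7

Dynamic compliance = Vt / (PIP − PEEP) = 480 / (46.0 − 5) = 480 / 41.0 = 11.707 mL/cmH2O.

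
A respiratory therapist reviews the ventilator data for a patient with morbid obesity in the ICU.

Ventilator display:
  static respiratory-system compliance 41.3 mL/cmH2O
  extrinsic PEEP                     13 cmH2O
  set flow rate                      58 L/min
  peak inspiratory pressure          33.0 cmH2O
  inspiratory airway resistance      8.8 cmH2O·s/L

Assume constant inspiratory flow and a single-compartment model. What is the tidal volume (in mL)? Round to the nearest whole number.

Flow: 58 L/min ÷ 60 = 0.9667 L/s.
Equation of motion (constant flow): PIP = Vt/C + R·V̇ + PEEP.
Vt/C = PIP − R·V̇ − PEEP = 33.0 − 8.507 − 13 = 11.493 cmH2O.
Vt = C × 11.493 = 41.3 × 11.493 = 474.66 mL.

475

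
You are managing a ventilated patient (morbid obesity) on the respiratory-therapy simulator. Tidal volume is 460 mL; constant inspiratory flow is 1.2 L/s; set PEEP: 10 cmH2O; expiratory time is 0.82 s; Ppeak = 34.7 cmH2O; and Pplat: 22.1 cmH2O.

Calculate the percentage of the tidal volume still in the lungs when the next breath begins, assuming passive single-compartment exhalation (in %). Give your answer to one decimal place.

12.8

R = (PIP − Pplat)/V̇ = (34.7 − 22.1) / 1.2 = 12.6/1.2 = 10.5 cmH2O·s/L.
C = Vt/(Pplat − PEEP) = 460.0 / (22.1 − 10) = 460.0/12.1 = 38.017 mL/cmH2O.
τ = R × C = 10.5 × 0.03802 L/cmH2O = 0.3992 s.
Fraction remaining at end-expiration = e^(−Te/τ) = e^(−0.82/0.3992) = 0.1282 → 12.82%.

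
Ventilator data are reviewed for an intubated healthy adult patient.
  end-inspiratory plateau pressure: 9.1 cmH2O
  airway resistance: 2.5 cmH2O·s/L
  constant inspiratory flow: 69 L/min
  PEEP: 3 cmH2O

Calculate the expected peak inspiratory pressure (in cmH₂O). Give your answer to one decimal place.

Flow: 69 L/min ÷ 60 = 1.15 L/s.
PIP = Pplat + Raw × flow = 9.1 + 2.5 × 1.15 = 9.1 + 2.875 = 11.975 cmH2O.

12.0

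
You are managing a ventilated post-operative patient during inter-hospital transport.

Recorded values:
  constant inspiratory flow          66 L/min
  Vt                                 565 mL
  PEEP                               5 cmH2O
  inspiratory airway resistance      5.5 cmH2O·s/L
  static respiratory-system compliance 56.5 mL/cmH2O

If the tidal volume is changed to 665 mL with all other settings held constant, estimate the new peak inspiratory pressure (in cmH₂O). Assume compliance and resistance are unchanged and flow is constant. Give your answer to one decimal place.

Flow: 66 L/min ÷ 60 = 1.1 L/s.
PIP = Vt/C + R·V̇ + PEEP (constant-flow equation of motion).
Only the elastic term changes: ΔPIP = ΔVt / C = (665 − 565) / 56.5 = 1.77 cmH2O.
Original PIP = 565/56.5 + 5.5×1.1 + 5 = 21.05 cmH2O; new PIP = 21.05 + (1.77) = 22.82 cmH2O.

22.8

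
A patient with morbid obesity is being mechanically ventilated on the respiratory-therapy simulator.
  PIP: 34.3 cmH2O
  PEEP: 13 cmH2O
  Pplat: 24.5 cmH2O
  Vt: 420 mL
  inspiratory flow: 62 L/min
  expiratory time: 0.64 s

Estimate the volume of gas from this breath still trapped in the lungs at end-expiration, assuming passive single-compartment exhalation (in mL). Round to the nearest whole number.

66

Flow: 62 L/min ÷ 60 = 1.0333 L/s.
R = (PIP − Pplat)/V̇ = (34.3 − 24.5) / 1.0333 = 9.8/1.0333 = 9.484 cmH2O·s/L.
C = Vt/(Pplat − PEEP) = 420.0 / (24.5 − 13) = 420.0/11.5 = 36.522 mL/cmH2O.
τ = R × C = 9.484 × 0.03652 L/cmH2O = 0.3464 s.
Fraction remaining = e^(−Te/τ) = e^(−0.64/0.3464) = 0.1576.
Trapped volume = 420.0 × 0.1576 = 66.192 mL.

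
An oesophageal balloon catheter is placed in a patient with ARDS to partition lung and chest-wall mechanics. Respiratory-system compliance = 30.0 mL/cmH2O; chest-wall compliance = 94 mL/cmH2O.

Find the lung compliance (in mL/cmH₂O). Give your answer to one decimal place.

1/CL = 1/Crs − 1/Ccw.
1/CL = 1/30.0 − 1/94 = 0.0227.
CL = 44.053 mL/cmH2O.

44.1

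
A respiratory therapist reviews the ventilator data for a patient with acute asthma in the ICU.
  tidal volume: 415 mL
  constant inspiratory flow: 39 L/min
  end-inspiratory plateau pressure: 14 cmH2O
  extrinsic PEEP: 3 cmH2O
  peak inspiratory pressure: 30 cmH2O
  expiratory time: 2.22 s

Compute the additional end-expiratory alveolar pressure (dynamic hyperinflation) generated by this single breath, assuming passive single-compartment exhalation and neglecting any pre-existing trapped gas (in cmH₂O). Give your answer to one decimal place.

Flow: 39 L/min ÷ 60 = 0.65 L/s.
R = (PIP − Pplat)/V̇ = (30 − 14) / 0.65 = 16.0/0.65 = 24.615 cmH2O·s/L.
C = Vt/(Pplat − PEEP) = 415.0 / (14 − 3) = 415.0/11.0 = 37.727 mL/cmH2O.
τ = R × C = 24.615 × 0.03773 L/cmH2O = 0.9287 s.
Fraction remaining = e^(−Te/τ) = e^(−2.22/0.9287) = 0.09159; trapped volume = 415.0 × 0.09159 = 38.01 mL.
Additional alveolar pressure from trapping ≈ V_trapped / C = 38.01 / 37.727 = 1.008 cmH2O.

1.0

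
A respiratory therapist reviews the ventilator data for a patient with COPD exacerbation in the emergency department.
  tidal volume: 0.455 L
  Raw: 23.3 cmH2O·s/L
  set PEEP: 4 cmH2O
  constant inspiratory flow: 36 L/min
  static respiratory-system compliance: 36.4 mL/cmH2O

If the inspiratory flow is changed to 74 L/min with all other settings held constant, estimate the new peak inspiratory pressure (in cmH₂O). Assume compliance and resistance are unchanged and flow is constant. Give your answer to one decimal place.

45.2

Flow: 36 L/min ÷ 60 = 0.6 L/s.
New flow: 74 L/min ÷ 60 = 1.2333 L/s.
PIP = Vt/C + R·V̇ + PEEP (constant-flow equation of motion).
Only the resistive term changes: ΔPIP = R × ΔV̇ = 23.3 × (1.2333 − 0.6) = 23.3 × 0.6333 = 14.756 cmH2O.
Original PIP = 455/36.4 + 23.3×0.6 + 4 = 30.48 cmH2O; new PIP = 30.48 + (14.756) = 45.236 cmH2O.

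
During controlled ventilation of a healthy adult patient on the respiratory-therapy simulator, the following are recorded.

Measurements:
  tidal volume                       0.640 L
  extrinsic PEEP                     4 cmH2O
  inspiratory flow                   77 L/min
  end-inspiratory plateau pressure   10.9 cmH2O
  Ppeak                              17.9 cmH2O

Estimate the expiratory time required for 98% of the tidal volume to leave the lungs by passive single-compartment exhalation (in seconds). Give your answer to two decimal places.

1.98

Flow: 77 L/min ÷ 60 = 1.2833 L/s.
R = (PIP − Pplat)/V̇ = (17.9 − 10.9) / 1.2833 = 7.0/1.2833 = 5.455 cmH2O·s/L.
C = Vt/(Pplat − PEEP) = 640.0 / (10.9 − 4) = 640.0/6.9 = 92.754 mL/cmH2O.
τ = R × C = 5.455 × 0.09275 L/cmH2O = 0.506 s.
t = −τ·ln(1 − 0.98) = −0.506·ln(0.02) = 1.979 s.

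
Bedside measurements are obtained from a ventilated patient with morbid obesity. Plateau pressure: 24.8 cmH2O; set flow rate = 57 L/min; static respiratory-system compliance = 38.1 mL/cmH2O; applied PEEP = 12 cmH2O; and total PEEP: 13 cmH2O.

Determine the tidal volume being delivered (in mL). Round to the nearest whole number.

End-expiratory occlusion gives total PEEP = 13 cmH2O (intrinsic PEEP = 13 − 12 = 1). Use total PEEP for the elastic gradient.
Vt = Cstat × (Pplat − PEEPtotal) = 38.1 × (24.8 − 13) = 38.1 × 11.8 = 449.58 mL.

450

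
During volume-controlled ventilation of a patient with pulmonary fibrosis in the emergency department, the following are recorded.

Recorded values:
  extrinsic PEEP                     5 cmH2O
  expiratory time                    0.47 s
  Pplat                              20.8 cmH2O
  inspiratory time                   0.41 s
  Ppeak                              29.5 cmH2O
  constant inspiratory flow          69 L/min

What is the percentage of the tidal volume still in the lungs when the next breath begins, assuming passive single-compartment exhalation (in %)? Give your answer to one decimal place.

12.5

Flow: 69 L/min ÷ 60 = 1.15 L/s.
Vt = flow × Ti = 1.15 L/s × 0.41 s × 1000 mL/L = 471.5 mL.
R = (PIP − Pplat)/V̇ = (29.5 − 20.8) / 1.15 = 8.7/1.15 = 7.565 cmH2O·s/L.
C = Vt/(Pplat − PEEP) = 471.5 / (20.8 − 5) = 471.5/15.8 = 29.842 mL/cmH2O.
τ = R × C = 7.565 × 0.02984 L/cmH2O = 0.2257 s.
Fraction remaining at end-expiration = e^(−Te/τ) = e^(−0.47/0.2257) = 0.1246 → 12.46%.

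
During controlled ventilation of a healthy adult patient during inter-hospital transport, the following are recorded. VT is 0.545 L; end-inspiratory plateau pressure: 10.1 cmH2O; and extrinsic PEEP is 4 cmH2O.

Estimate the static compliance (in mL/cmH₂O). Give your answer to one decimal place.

89.3

Cstat = Vt / (Pplat − PEEP) = 545 / (10.1 − 4) = 545 / 6.1 = 89.344 mL/cmH2O.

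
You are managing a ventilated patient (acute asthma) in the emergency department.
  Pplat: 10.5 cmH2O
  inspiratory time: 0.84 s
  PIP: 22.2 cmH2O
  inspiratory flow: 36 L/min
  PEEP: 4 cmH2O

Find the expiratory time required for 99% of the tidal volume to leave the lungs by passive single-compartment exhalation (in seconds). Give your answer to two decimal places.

Flow: 36 L/min ÷ 60 = 0.6 L/s.
Vt = flow × Ti = 0.6 L/s × 0.84 s × 1000 mL/L = 504.0 mL.
R = (PIP − Pplat)/V̇ = (22.2 − 10.5) / 0.6 = 11.7/0.6 = 19.5 cmH2O·s/L.
C = Vt/(Pplat − PEEP) = 504.0 / (10.5 − 4) = 504.0/6.5 = 77.538 mL/cmH2O.
τ = R × C = 19.5 × 0.07754 L/cmH2O = 1.512 s.
t = −τ·ln(1 − 0.99) = −1.512·ln(0.01) = 6.963 s.

6.96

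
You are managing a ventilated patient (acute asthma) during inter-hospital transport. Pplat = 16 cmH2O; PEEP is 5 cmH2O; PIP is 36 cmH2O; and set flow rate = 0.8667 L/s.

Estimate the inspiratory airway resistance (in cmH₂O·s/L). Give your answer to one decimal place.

Raw = (PIP − Pplat) / flow = (36 − 16) / 0.8667 = 20.0 / 0.8667 = 23.076 cmH2O·s/L.

23.1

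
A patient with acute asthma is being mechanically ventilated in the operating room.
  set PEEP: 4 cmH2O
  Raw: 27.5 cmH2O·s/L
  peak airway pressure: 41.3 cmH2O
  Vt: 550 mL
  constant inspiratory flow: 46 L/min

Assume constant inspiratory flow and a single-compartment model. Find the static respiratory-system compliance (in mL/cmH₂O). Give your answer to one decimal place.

33.9

Flow: 46 L/min ÷ 60 = 0.7667 L/s.
Equation of motion (constant flow): PIP = Vt/C + R·V̇ + PEEP.
Vt/C = PIP − R·V̇ − PEEP = 41.3 − 27.5×0.7667 − 4 = 41.3 − 21.084 − 4 = 16.216 cmH2O.
C = Vt / 16.216 = 550 / 16.216 = 33.917 mL/cmH2O.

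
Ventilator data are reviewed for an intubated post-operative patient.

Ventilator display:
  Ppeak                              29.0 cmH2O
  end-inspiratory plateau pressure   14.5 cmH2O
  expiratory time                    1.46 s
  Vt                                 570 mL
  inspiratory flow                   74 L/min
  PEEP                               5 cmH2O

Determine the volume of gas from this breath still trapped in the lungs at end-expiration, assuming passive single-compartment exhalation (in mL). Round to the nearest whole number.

Flow: 74 L/min ÷ 60 = 1.2333 L/s.
R = (PIP − Pplat)/V̇ = (29.0 − 14.5) / 1.2333 = 14.5/1.2333 = 11.757 cmH2O·s/L.
C = Vt/(Pplat − PEEP) = 570.0 / (14.5 − 5) = 570.0/9.5 = 60.0 mL/cmH2O.
τ = R × C = 11.757 × 0.06 L/cmH2O = 0.7054 s.
Fraction remaining = e^(−Te/τ) = e^(−1.46/0.7054) = 0.1262.
Trapped volume = 570.0 × 0.1262 = 71.934 mL.

72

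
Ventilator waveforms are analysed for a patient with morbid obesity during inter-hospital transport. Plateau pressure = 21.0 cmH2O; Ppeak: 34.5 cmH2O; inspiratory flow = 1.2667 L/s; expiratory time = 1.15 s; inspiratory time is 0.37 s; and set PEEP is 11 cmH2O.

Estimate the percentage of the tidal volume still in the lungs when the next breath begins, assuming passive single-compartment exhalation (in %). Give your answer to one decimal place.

10.0

Vt = flow × Ti = 1.2667 L/s × 0.37 s × 1000 mL/L = 468.68 mL.
R = (PIP − Pplat)/V̇ = (34.5 − 21.0) / 1.2667 = 13.5/1.2667 = 10.658 cmH2O·s/L.
C = Vt/(Pplat − PEEP) = 468.68 / (21.0 − 11) = 468.68/10.0 = 46.868 mL/cmH2O.
τ = R × C = 10.658 × 0.04687 L/cmH2O = 0.4995 s.
Fraction remaining at end-expiration = e^(−Te/τ) = e^(−1.15/0.4995) = 0.1 → 10.0%.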